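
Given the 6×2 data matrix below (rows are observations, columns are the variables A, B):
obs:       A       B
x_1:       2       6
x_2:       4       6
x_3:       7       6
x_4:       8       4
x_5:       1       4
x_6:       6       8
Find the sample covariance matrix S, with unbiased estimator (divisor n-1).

Step 1 — column means:
  mean(A) = (2 + 4 + 7 + 8 + 1 + 6) / 6 = 28/6 = 4.6667
  mean(B) = (6 + 6 + 6 + 4 + 4 + 8) / 6 = 34/6 = 5.6667

Step 2 — sample covariance S[i,j] = (1/(n-1)) · Σ_k (x_{k,i} - mean_i) · (x_{k,j} - mean_j), with n-1 = 5.
  S[A,A] = ((-2.6667)·(-2.6667) + (-0.6667)·(-0.6667) + (2.3333)·(2.3333) + (3.3333)·(3.3333) + (-3.6667)·(-3.6667) + (1.3333)·(1.3333)) / 5 = 39.3333/5 = 7.8667
  S[A,B] = ((-2.6667)·(0.3333) + (-0.6667)·(0.3333) + (2.3333)·(0.3333) + (3.3333)·(-1.6667) + (-3.6667)·(-1.6667) + (1.3333)·(2.3333)) / 5 = 3.3333/5 = 0.6667
  S[B,B] = ((0.3333)·(0.3333) + (0.3333)·(0.3333) + (0.3333)·(0.3333) + (-1.6667)·(-1.6667) + (-1.6667)·(-1.6667) + (2.3333)·(2.3333)) / 5 = 11.3333/5 = 2.2667

S is symmetric (S[j,i] = S[i,j]). Assembling:

S = [[7.8667, 0.6667],
 [0.6667, 2.2667]]


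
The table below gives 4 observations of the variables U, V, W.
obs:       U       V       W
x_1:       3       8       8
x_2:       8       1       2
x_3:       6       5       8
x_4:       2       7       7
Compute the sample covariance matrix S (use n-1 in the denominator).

Step 1 — column means:
  mean(U) = (3 + 8 + 6 + 2) / 4 = 19/4 = 4.75
  mean(V) = (8 + 1 + 5 + 7) / 4 = 21/4 = 5.25
  mean(W) = (8 + 2 + 8 + 7) / 4 = 25/4 = 6.25

Step 2 — sample covariance S[i,j] = (1/(n-1)) · Σ_k (x_{k,i} - mean_i) · (x_{k,j} - mean_j), with n-1 = 3.
  S[U,U] = ((-1.75)·(-1.75) + (3.25)·(3.25) + (1.25)·(1.25) + (-2.75)·(-2.75)) / 3 = 22.75/3 = 7.5833
  S[U,V] = ((-1.75)·(2.75) + (3.25)·(-4.25) + (1.25)·(-0.25) + (-2.75)·(1.75)) / 3 = -23.75/3 = -7.9167
  S[U,W] = ((-1.75)·(1.75) + (3.25)·(-4.25) + (1.25)·(1.75) + (-2.75)·(0.75)) / 3 = -16.75/3 = -5.5833
  S[V,V] = ((2.75)·(2.75) + (-4.25)·(-4.25) + (-0.25)·(-0.25) + (1.75)·(1.75)) / 3 = 28.75/3 = 9.5833
  S[V,W] = ((2.75)·(1.75) + (-4.25)·(-4.25) + (-0.25)·(1.75) + (1.75)·(0.75)) / 3 = 23.75/3 = 7.9167
  S[W,W] = ((1.75)·(1.75) + (-4.25)·(-4.25) + (1.75)·(1.75) + (0.75)·(0.75)) / 3 = 24.75/3 = 8.25

S is symmetric (S[j,i] = S[i,j]). Assembling:

S = [[7.5833, -7.9167, -5.5833],
 [-7.9167, 9.5833, 7.9167],
 [-5.5833, 7.9167, 8.25]]


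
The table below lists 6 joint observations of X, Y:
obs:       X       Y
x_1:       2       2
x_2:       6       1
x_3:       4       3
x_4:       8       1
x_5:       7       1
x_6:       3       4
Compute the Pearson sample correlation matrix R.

Step 1 — column means:
  mean(X) = (2 + 6 + 4 + 8 + 7 + 3) / 6 = 30/6 = 5
  mean(Y) = (2 + 1 + 3 + 1 + 1 + 4) / 6 = 12/6 = 2

Step 2 — sample variances and covariances s[i,j] = (1/(n-1)) · Σ_k (x_{k,i} - mean_i) · (x_{k,j} - mean_j), with n-1 = 5:
  s[X,X] = ((-3)·(-3) + (1)·(1) + (-1)·(-1) + (3)·(3) + (2)·(2) + (-2)·(-2)) / 5 = 28/5 = 5.6
  s[X,Y] = ((-3)·(0) + (1)·(-1) + (-1)·(1) + (3)·(-1) + (2)·(-1) + (-2)·(2)) / 5 = -11/5 = -2.2
  s[Y,Y] = ((0)·(0) + (-1)·(-1) + (1)·(1) + (-1)·(-1) + (-1)·(-1) + (2)·(2)) / 5 = 8/5 = 1.6
  Sample standard deviations s_i = √(s[i,i]):
  s(X) = √(5.6) = 2.3664
  s(Y) = √(1.6) = 1.2649

Step 3 — r_{ij} = s_{ij} / (s_i · s_j):
  r[X,X] = 1 (diagonal).
  r[X,Y] = -2.2 / (2.3664 · 1.2649) = -2.2 / 2.9933 = -0.735
  r[Y,Y] = 1 (diagonal).

R is symmetric with unit diagonal. Assembling:

R = [[1, -0.735],
 [-0.735, 1]]


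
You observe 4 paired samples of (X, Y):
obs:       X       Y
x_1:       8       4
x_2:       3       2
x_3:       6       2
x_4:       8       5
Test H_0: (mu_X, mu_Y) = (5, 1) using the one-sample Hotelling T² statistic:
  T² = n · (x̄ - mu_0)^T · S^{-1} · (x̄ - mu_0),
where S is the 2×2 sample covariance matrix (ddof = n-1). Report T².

Step 1 — sample mean vector:
  mean(X) = (8 + 3 + 6 + 8) / 4 = 25/4 = 6.25
  mean(Y) = (4 + 2 + 2 + 5) / 4 = 13/4 = 3.25
  x̄ = (6.25, 3.25),  deviation x̄ - mu_0 = (6.25, 3.25) - (5, 1) = (1.25, 2.25).

Step 2 — sample covariance matrix, S[i,j] = (1/(n-1)) · Σ_k (x_{k,i} - mean_i) · (x_{k,j} - mean_j), divisor n-1 = 3:
  S[X,X] = ((1.75)·(1.75) + (-3.25)·(-3.25) + (-0.25)·(-0.25) + (1.75)·(1.75)) / 3 = 16.75/3 = 5.5833
  S[X,Y] = ((1.75)·(0.75) + (-3.25)·(-1.25) + (-0.25)·(-1.25) + (1.75)·(1.75)) / 3 = 8.75/3 = 2.9167
  S[Y,Y] = ((0.75)·(0.75) + (-1.25)·(-1.25) + (-1.25)·(-1.25) + (1.75)·(1.75)) / 3 = 6.75/3 = 2.25
  S = [[5.5833, 2.9167],
 [2.9167, 2.25]].

Step 3 — invert S. det(S) = 5.5833·2.25 - (2.9167)² = 4.0556.
  S^{-1} = (1/det) · [[d, -b], [-b, a]] = [[0.5548, -0.7192],
 [-0.7192, 1.3767]].

Step 4 — quadratic form (x̄ - mu_0)^T · S^{-1} · (x̄ - mu_0):
  S^{-1} · (x̄ - mu_0) = (-0.9247, 2.1986),
  (x̄ - mu_0)^T · [...] = (1.25)·(-0.9247) + (2.25)·(2.1986) = 3.7911.

Step 5 — scale by n: T² = 4 · 3.7911 = 15.1644.

T² ≈ 15.1644


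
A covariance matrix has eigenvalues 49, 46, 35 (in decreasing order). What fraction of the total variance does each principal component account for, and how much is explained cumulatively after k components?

Step 1 — total variance = trace(Sigma) = Σ λ_i = 49 + 46 + 35 = 130.

Step 2 — fraction explained by component i = λ_i / Σ λ:
  PC1: 49/130 = 0.3769
  PC2: 46/130 = 0.3538
  PC3: 35/130 = 0.2692

Step 3 — cumulative fraction after k components = (λ_1 + ... + λ_k) / Σ λ:
  k = 1: 49/130 = 0.3769
  k = 2: (49 + 46)/130 = 95/130 = 0.7308
  k = 3: (49 + 46 + 35)/130 = 130/130 = 1

Summary (fraction, with percent):

explained: PC1 0.3769 (37.69%), PC2 0.3538 (35.38%), PC3 0.2692 (26.92%);  cumulative: 0.3769, 0.7308, 1


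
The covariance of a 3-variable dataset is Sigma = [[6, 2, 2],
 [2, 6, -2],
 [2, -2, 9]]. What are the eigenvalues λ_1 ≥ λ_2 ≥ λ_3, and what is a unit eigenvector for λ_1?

Step 1 — characteristic polynomial p(λ) = det(λI - Sigma) = λ³ - tr·λ² + c_1·λ - det, where tr = trace, c_1 = sum of the principal 2×2 minors, det = det(Sigma):
  tr = 6 + 6 + 9 = 21,
  c_1 = (6·6 - (2)²) + (6·9 - (2)²) + (6·9 - (-2)²) = 32 + 50 + 50 = 132,
  det = 6·(6·9 - (-2)²) - (2)·((2)·9 - (-2)·(2)) + (2)·((2)·(-2) - 6·(2)) = 6·(50) - (2)·(22) + (2)·(-16) = 224.
  So p(λ) = λ³ - 21λ² + 132λ - 224.
Step 2 — look for an integer root (rational root theorem: any rational root is an integer divisor of 224). Testing λ = 8:
  p(8) = 512 - 1344 + 1056 - 224 = 0  ✓
  Dividing out (λ - 8): p(λ) = (λ - 8)(λ² - 13λ + 28).
Step 3 — remaining eigenvalues from the quadratic λ² - 13λ + 28 = 0:
  Δ = 13² - 4·28 = 169 - 112 = 57,  λ = (13 ± √57)/2 = (13 ± 7.5498)/2 ≈ 10.2749 or 2.7251.
  Sorted: λ_1 = 10.2749,  λ_2 = 8,  λ_3 = 2.7251  (check: sum = 21 = tr ✓).

Step 4 — unit eigenvector for λ_1 ≈ 10.2749: v spans the null space of (Sigma - λ_1 I), whose rows are
  r_1 = (-4.2749, 2, 2),  r_2 = (2, -4.2749, -2),  r_3 = (2, -2, -1.2749).
  v is orthogonal to every row, so take v ∝ r_1 × r_2 = ((2)·(-2) - (2)·(-4.2749), (2)·(2) - (-4.2749)·(-2), (-4.2749)·(-4.2749) - (2)·(2)) ≈ (4.5498, -4.5498, 14.2749).
  Let u = (4.5498, -4.5498, 14.2749).
  ||u|| = √((4.5498)² + (-4.5498)² + (14.2749)²) = √(245.1752) ≈ 15.6581,  v_1 = u/||u|| ≈ (0.2906, -0.2906, 0.9117) (||v_1|| = 1).

λ_1 = 10.2749,  λ_2 = 8,  λ_3 = 2.7251;  v_1 ≈ (0.2906, -0.2906, 0.9117)


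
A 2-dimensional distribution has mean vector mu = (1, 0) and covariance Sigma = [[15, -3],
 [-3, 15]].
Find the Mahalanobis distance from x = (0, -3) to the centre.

Step 1 — centre the observation: (x - mu) = (-1, -3).

Step 2 — invert Sigma. det(Sigma) = 15·15 - (-3)² = 216.
  Sigma^{-1} = (1/det) · [[d, -b], [-b, a]] = [[0.0694, 0.0139],
 [0.0139, 0.0694]].

Step 3 — form the quadratic (x - mu)^T · Sigma^{-1} · (x - mu):
  Sigma^{-1} · (x - mu) = (-0.1111, -0.2222).
  (x - mu)^T · [Sigma^{-1} · (x - mu)] = (-1)·(-0.1111) + (-3)·(-0.2222) = 0.7778.

Step 4 — take square root: d = √(0.7778) ≈ 0.8819.

d(x, mu) = √(0.7778) ≈ 0.8819


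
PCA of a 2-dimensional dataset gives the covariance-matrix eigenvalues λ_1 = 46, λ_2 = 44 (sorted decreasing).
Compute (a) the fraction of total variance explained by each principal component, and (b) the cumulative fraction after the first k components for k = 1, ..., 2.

Step 1 — total variance = trace(Sigma) = Σ λ_i = 46 + 44 = 90.

Step 2 — fraction explained by component i = λ_i / Σ λ:
  PC1: 46/90 = 0.5111
  PC2: 44/90 = 0.4889

Step 3 — cumulative fraction after k components = (λ_1 + ... + λ_k) / Σ λ:
  k = 1: 46/90 = 0.5111
  k = 2: (46 + 44)/90 = 90/90 = 1

Summary (fraction, with percent):

explained: PC1 0.5111 (51.11%), PC2 0.4889 (48.89%);  cumulative: 0.5111, 1


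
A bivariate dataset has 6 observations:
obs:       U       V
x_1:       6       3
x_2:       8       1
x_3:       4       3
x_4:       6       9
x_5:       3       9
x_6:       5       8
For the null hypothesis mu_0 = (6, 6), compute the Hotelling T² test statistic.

Step 1 — sample mean vector:
  mean(U) = (6 + 8 + 4 + 6 + 3 + 5) / 6 = 32/6 = 5.3333
  mean(V) = (3 + 1 + 3 + 9 + 9 + 8) / 6 = 33/6 = 5.5
  x̄ = (5.3333, 5.5),  deviation x̄ - mu_0 = (5.3333, 5.5) - (6, 6) = (-0.6667, -0.5).

Step 2 — sample covariance matrix, S[i,j] = (1/(n-1)) · Σ_k (x_{k,i} - mean_i) · (x_{k,j} - mean_j), divisor n-1 = 5:
  S[U,U] = ((0.6667)·(0.6667) + (2.6667)·(2.6667) + (-1.3333)·(-1.3333) + (0.6667)·(0.6667) + (-2.3333)·(-2.3333) + (-0.3333)·(-0.3333)) / 5 = 15.3333/5 = 3.0667
  S[U,V] = ((0.6667)·(-2.5) + (2.6667)·(-4.5) + (-1.3333)·(-2.5) + (0.6667)·(3.5) + (-2.3333)·(3.5) + (-0.3333)·(2.5)) / 5 = -17/5 = -3.4
  S[V,V] = ((-2.5)·(-2.5) + (-4.5)·(-4.5) + (-2.5)·(-2.5) + (3.5)·(3.5) + (3.5)·(3.5) + (2.5)·(2.5)) / 5 = 63.5/5 = 12.7
  S = [[3.0667, -3.4],
 [-3.4, 12.7]].

Step 3 — invert S. det(S) = 3.0667·12.7 - (-3.4)² = 27.3867.
  S^{-1} = (1/det) · [[d, -b], [-b, a]] = [[0.4637, 0.1241],
 [0.1241, 0.112]].

Step 4 — quadratic form (x̄ - mu_0)^T · S^{-1} · (x̄ - mu_0):
  S^{-1} · (x̄ - mu_0) = (-0.3712, -0.1388),
  (x̄ - mu_0)^T · [...] = (-0.6667)·(-0.3712) + (-0.5)·(-0.1388) = 0.3169.

Step 5 — scale by n: T² = 6 · 0.3169 = 1.9012.

T² ≈ 1.9012


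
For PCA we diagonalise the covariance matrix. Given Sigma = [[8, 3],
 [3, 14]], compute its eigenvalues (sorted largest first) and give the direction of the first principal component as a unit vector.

Step 1 — characteristic polynomial of 2×2 Sigma:
  det(Sigma - λI) = λ² - trace · λ + det = 0.
  trace = 8 + 14 = 22, det = 8·14 - (3)² = 103.
Step 2 — discriminant:
  Δ = trace² - 4·det = 484 - 412 = 72.
Step 3 — eigenvalues:
  λ = (trace ± √Δ)/2 = (22 ± 8.4853)/2,
  λ_1 = 15.2426,  λ_2 = 6.7574.

Step 4 — unit eigenvector for λ_1: solve (Sigma - λ_1 I)v = 0. First row:
  (8 - 15.2426)·v_x + (3)·v_y = 0, i.e. (-7.2426)·v_x + (3)·v_y = 0,
  so v ∝ (b, λ_1 - a) = (3, 7.2426) = u.
  ||u|| = √((3)² + (7.2426)²) = √(61.4558) ≈ 7.8394,
  v_1 = u/||u|| ≈ (0.3827, 0.9239) (||v_1|| = 1).

λ_1 = 15.2426,  λ_2 = 6.7574;  v_1 ≈ (0.3827, 0.9239)


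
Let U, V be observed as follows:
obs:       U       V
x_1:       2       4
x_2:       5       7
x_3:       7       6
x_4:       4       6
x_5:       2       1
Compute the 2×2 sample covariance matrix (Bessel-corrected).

Step 1 — column means:
  mean(U) = (2 + 5 + 7 + 4 + 2) / 5 = 20/5 = 4
  mean(V) = (4 + 7 + 6 + 6 + 1) / 5 = 24/5 = 4.8

Step 2 — sample covariance S[i,j] = (1/(n-1)) · Σ_k (x_{k,i} - mean_i) · (x_{k,j} - mean_j), with n-1 = 4.
  S[U,U] = ((-2)·(-2) + (1)·(1) + (3)·(3) + (0)·(0) + (-2)·(-2)) / 4 = 18/4 = 4.5
  S[U,V] = ((-2)·(-0.8) + (1)·(2.2) + (3)·(1.2) + (0)·(1.2) + (-2)·(-3.8)) / 4 = 15/4 = 3.75
  S[V,V] = ((-0.8)·(-0.8) + (2.2)·(2.2) + (1.2)·(1.2) + (1.2)·(1.2) + (-3.8)·(-3.8)) / 4 = 22.8/4 = 5.7

S is symmetric (S[j,i] = S[i,j]). Assembling:

S = [[4.5, 3.75],
 [3.75, 5.7]]


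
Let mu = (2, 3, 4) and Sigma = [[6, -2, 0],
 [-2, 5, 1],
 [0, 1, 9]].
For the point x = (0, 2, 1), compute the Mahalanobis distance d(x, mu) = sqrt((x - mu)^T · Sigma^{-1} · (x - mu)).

Step 1 — centre the observation: (x - mu) = (-2, -1, -3).

Step 2 — invert Sigma (cofactor / det for 3×3, or solve directly):
  Sigma^{-1} = [[0.193, 0.0789, -0.0088],
 [0.0789, 0.2368, -0.0263],
 [-0.0088, -0.0263, 0.114]].

Step 3 — form the quadratic (x - mu)^T · Sigma^{-1} · (x - mu):
  Sigma^{-1} · (x - mu) = (-0.4386, -0.3158, -0.2982).
  (x - mu)^T · [Sigma^{-1} · (x - mu)] = (-2)·(-0.4386) + (-1)·(-0.3158) + (-3)·(-0.2982) = 2.0877.

Step 4 — take square root: d = √(2.0877) ≈ 1.4449.

d(x, mu) = √(2.0877) ≈ 1.4449


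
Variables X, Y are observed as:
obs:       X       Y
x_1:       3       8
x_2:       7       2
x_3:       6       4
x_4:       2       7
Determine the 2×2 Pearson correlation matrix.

Step 1 — column means:
  mean(X) = (3 + 7 + 6 + 2) / 4 = 18/4 = 4.5
  mean(Y) = (8 + 2 + 4 + 7) / 4 = 21/4 = 5.25

Step 2 — sample variances and covariances s[i,j] = (1/(n-1)) · Σ_k (x_{k,i} - mean_i) · (x_{k,j} - mean_j), with n-1 = 3:
  s[X,X] = ((-1.5)·(-1.5) + (2.5)·(2.5) + (1.5)·(1.5) + (-2.5)·(-2.5)) / 3 = 17/3 = 5.6667
  s[X,Y] = ((-1.5)·(2.75) + (2.5)·(-3.25) + (1.5)·(-1.25) + (-2.5)·(1.75)) / 3 = -18.5/3 = -6.1667
  s[Y,Y] = ((2.75)·(2.75) + (-3.25)·(-3.25) + (-1.25)·(-1.25) + (1.75)·(1.75)) / 3 = 22.75/3 = 7.5833
  Sample standard deviations s_i = √(s[i,i]):
  s(X) = √(5.6667) = 2.3805
  s(Y) = √(7.5833) = 2.7538

Step 3 — r_{ij} = s_{ij} / (s_i · s_j):
  r[X,X] = 1 (diagonal).
  r[X,Y] = -6.1667 / (2.3805 · 2.7538) = -6.1667 / 6.5553 = -0.9407
  r[Y,Y] = 1 (diagonal).

R is symmetric with unit diagonal. Assembling:

R = [[1, -0.9407],
 [-0.9407, 1]]


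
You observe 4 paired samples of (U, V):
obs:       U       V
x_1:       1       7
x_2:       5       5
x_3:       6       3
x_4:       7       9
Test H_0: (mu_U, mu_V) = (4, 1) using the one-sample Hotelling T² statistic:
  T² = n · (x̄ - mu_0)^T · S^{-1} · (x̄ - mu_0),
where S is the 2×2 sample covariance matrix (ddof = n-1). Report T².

Step 1 — sample mean vector:
  mean(U) = (1 + 5 + 6 + 7) / 4 = 19/4 = 4.75
  mean(V) = (7 + 5 + 3 + 9) / 4 = 24/4 = 6
  x̄ = (4.75, 6),  deviation x̄ - mu_0 = (4.75, 6) - (4, 1) = (0.75, 5).

Step 2 — sample covariance matrix, S[i,j] = (1/(n-1)) · Σ_k (x_{k,i} - mean_i) · (x_{k,j} - mean_j), divisor n-1 = 3:
  S[U,U] = ((-3.75)·(-3.75) + (0.25)·(0.25) + (1.25)·(1.25) + (2.25)·(2.25)) / 3 = 20.75/3 = 6.9167
  S[U,V] = ((-3.75)·(1) + (0.25)·(-1) + (1.25)·(-3) + (2.25)·(3)) / 3 = -1/3 = -0.3333
  S[V,V] = ((1)·(1) + (-1)·(-1) + (-3)·(-3) + (3)·(3)) / 3 = 20/3 = 6.6667
  S = [[6.9167, -0.3333],
 [-0.3333, 6.6667]].

Step 3 — invert S. det(S) = 6.9167·6.6667 - (-0.3333)² = 46.
  S^{-1} = (1/det) · [[d, -b], [-b, a]] = [[0.1449, 0.0072],
 [0.0072, 0.1504]].

Step 4 — quadratic form (x̄ - mu_0)^T · S^{-1} · (x̄ - mu_0):
  S^{-1} · (x̄ - mu_0) = (0.1449, 0.7572),
  (x̄ - mu_0)^T · [...] = (0.75)·(0.1449) + (5)·(0.7572) = 3.8949.

Step 5 — scale by n: T² = 4 · 3.8949 = 15.5797.

T² ≈ 15.5797


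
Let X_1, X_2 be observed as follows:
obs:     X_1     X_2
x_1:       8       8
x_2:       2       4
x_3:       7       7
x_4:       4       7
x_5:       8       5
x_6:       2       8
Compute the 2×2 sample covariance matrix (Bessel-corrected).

Step 1 — column means:
  mean(X_1) = (8 + 2 + 7 + 4 + 8 + 2) / 6 = 31/6 = 5.1667
  mean(X_2) = (8 + 4 + 7 + 7 + 5 + 8) / 6 = 39/6 = 6.5

Step 2 — sample covariance S[i,j] = (1/(n-1)) · Σ_k (x_{k,i} - mean_i) · (x_{k,j} - mean_j), with n-1 = 5.
  S[X_1,X_1] = ((2.8333)·(2.8333) + (-3.1667)·(-3.1667) + (1.8333)·(1.8333) + (-1.1667)·(-1.1667) + (2.8333)·(2.8333) + (-3.1667)·(-3.1667)) / 5 = 40.8333/5 = 8.1667
  S[X_1,X_2] = ((2.8333)·(1.5) + (-3.1667)·(-2.5) + (1.8333)·(0.5) + (-1.1667)·(0.5) + (2.8333)·(-1.5) + (-3.1667)·(1.5)) / 5 = 3.5/5 = 0.7
  S[X_2,X_2] = ((1.5)·(1.5) + (-2.5)·(-2.5) + (0.5)·(0.5) + (0.5)·(0.5) + (-1.5)·(-1.5) + (1.5)·(1.5)) / 5 = 13.5/5 = 2.7

S is symmetric (S[j,i] = S[i,j]). Assembling:

S = [[8.1667, 0.7],
 [0.7, 2.7]]


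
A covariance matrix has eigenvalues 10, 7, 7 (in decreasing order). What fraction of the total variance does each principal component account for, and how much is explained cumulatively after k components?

Step 1 — total variance = trace(Sigma) = Σ λ_i = 10 + 7 + 7 = 24.

Step 2 — fraction explained by component i = λ_i / Σ λ:
  PC1: 10/24 = 0.4167
  PC2: 7/24 = 0.2917
  PC3: 7/24 = 0.2917

Step 3 — cumulative fraction after k components = (λ_1 + ... + λ_k) / Σ λ:
  k = 1: 10/24 = 0.4167
  k = 2: (10 + 7)/24 = 17/24 = 0.7083
  k = 3: (10 + 7 + 7)/24 = 24/24 = 1

Summary (fraction, with percent):

explained: PC1 0.4167 (41.67%), PC2 0.2917 (29.17%), PC3 0.2917 (29.17%);  cumulative: 0.4167, 0.7083, 1


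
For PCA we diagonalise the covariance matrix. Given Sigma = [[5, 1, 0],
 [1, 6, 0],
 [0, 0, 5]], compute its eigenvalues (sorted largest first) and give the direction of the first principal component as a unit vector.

Step 1 — characteristic polynomial p(λ) = det(λI - Sigma) = λ³ - tr·λ² + c_1·λ - det, where tr = trace, c_1 = sum of the principal 2×2 minors, det = det(Sigma):
  tr = 5 + 6 + 5 = 16,
  c_1 = (5·6 - (1)²) + (5·5 - (0)²) + (6·5 - (0)²) = 29 + 25 + 30 = 84,
  det = 5·(6·5 - (0)²) - (1)·((1)·5 - (0)·(0)) + (0)·((1)·(0) - 6·(0)) = 5·(30) - (1)·(5) + (0)·(0) = 145.
  So p(λ) = λ³ - 16λ² + 84λ - 145.
Step 2 — look for an integer root (rational root theorem: any rational root is an integer divisor of 145). Testing λ = 5:
  p(5) = 125 - 400 + 420 - 145 = 0  ✓
  Dividing out (λ - 5): p(λ) = (λ - 5)(λ² - 11λ + 29).
Step 3 — remaining eigenvalues from the quadratic λ² - 11λ + 29 = 0:
  Δ = 11² - 4·29 = 121 - 116 = 5,  λ = (11 ± √5)/2 = (11 ± 2.2361)/2 ≈ 6.618 or 4.382.
  Sorted: λ_1 = 6.618,  λ_2 = 5,  λ_3 = 4.382  (check: sum = 16 = tr ✓).

Step 4 — unit eigenvector for λ_1 ≈ 6.618: v spans the null space of (Sigma - λ_1 I), whose rows are
  r_1 = (-1.618, 1, 0),  r_2 = (1, -0.618, 0),  r_3 = (0, 0, -1.618).
  v is orthogonal to every row, so take v ∝ r_1 × r_3 = ((1)·(-1.618) - (0)·(0), (0)·(0) - (-1.618)·(-1.618), (-1.618)·(0) - (1)·(0)) ≈ (-1.618, -2.618, 0).
  Rescale (multiply by -1 so the first nonzero entry is positive): u = (1.618, 2.618, 0).
  ||u|| = √((1.618)² + (2.618)² + (0)²) = √(9.4721) ≈ 3.0777,  v_1 = u/||u|| ≈ (0.5257, 0.8507, 0) (||v_1|| = 1).

λ_1 = 6.618,  λ_2 = 5,  λ_3 = 4.382;  v_1 ≈ (0.5257, 0.8507, 0)


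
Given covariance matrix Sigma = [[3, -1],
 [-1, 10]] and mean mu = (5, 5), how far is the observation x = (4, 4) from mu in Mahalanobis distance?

Step 1 — centre the observation: (x - mu) = (-1, -1).

Step 2 — invert Sigma. det(Sigma) = 3·10 - (-1)² = 29.
  Sigma^{-1} = (1/det) · [[d, -b], [-b, a]] = [[0.3448, 0.0345],
 [0.0345, 0.1034]].

Step 3 — form the quadratic (x - mu)^T · Sigma^{-1} · (x - mu):
  Sigma^{-1} · (x - mu) = (-0.3793, -0.1379).
  (x - mu)^T · [Sigma^{-1} · (x - mu)] = (-1)·(-0.3793) + (-1)·(-0.1379) = 0.5172.

Step 4 — take square root: d = √(0.5172) ≈ 0.7192.

d(x, mu) = √(0.5172) ≈ 0.7192


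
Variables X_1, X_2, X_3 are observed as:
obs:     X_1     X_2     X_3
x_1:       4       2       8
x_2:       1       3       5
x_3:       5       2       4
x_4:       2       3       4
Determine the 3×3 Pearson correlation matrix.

Step 1 — column means:
  mean(X_1) = (4 + 1 + 5 + 2) / 4 = 12/4 = 3
  mean(X_2) = (2 + 3 + 2 + 3) / 4 = 10/4 = 2.5
  mean(X_3) = (8 + 5 + 4 + 4) / 4 = 21/4 = 5.25

Step 2 — sample variances and covariances s[i,j] = (1/(n-1)) · Σ_k (x_{k,i} - mean_i) · (x_{k,j} - mean_j), with n-1 = 3:
  s[X_1,X_1] = ((1)·(1) + (-2)·(-2) + (2)·(2) + (-1)·(-1)) / 3 = 10/3 = 3.3333
  s[X_1,X_2] = ((1)·(-0.5) + (-2)·(0.5) + (2)·(-0.5) + (-1)·(0.5)) / 3 = -3/3 = -1
  s[X_1,X_3] = ((1)·(2.75) + (-2)·(-0.25) + (2)·(-1.25) + (-1)·(-1.25)) / 3 = 2/3 = 0.6667
  s[X_2,X_2] = ((-0.5)·(-0.5) + (0.5)·(0.5) + (-0.5)·(-0.5) + (0.5)·(0.5)) / 3 = 1/3 = 0.3333
  s[X_2,X_3] = ((-0.5)·(2.75) + (0.5)·(-0.25) + (-0.5)·(-1.25) + (0.5)·(-1.25)) / 3 = -1.5/3 = -0.5
  s[X_3,X_3] = ((2.75)·(2.75) + (-0.25)·(-0.25) + (-1.25)·(-1.25) + (-1.25)·(-1.25)) / 3 = 10.75/3 = 3.5833
  Sample standard deviations s_i = √(s[i,i]):
  s(X_1) = √(3.3333) = 1.8257
  s(X_2) = √(0.3333) = 0.5774
  s(X_3) = √(3.5833) = 1.893

Step 3 — r_{ij} = s_{ij} / (s_i · s_j):
  r[X_1,X_1] = 1 (diagonal).
  r[X_1,X_2] = -1 / (1.8257 · 0.5774) = -1 / 1.0541 = -0.9487
  r[X_1,X_3] = 0.6667 / (1.8257 · 1.893) = 0.6667 / 3.4561 = 0.1929
  r[X_2,X_2] = 1 (diagonal).
  r[X_2,X_3] = -0.5 / (0.5774 · 1.893) = -0.5 / 1.0929 = -0.4575
  r[X_3,X_3] = 1 (diagonal).

R is symmetric with unit diagonal. Assembling:

R = [[1, -0.9487, 0.1929],
 [-0.9487, 1, -0.4575],
 [0.1929, -0.4575, 1]]


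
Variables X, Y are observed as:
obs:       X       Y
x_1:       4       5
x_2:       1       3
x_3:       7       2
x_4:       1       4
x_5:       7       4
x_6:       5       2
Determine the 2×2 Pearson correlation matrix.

Step 1 — column means:
  mean(X) = (4 + 1 + 7 + 1 + 7 + 5) / 6 = 25/6 = 4.1667
  mean(Y) = (5 + 3 + 2 + 4 + 4 + 2) / 6 = 20/6 = 3.3333

Step 2 — sample variances and covariances s[i,j] = (1/(n-1)) · Σ_k (x_{k,i} - mean_i) · (x_{k,j} - mean_j), with n-1 = 5:
  s[X,X] = ((-0.1667)·(-0.1667) + (-3.1667)·(-3.1667) + (2.8333)·(2.8333) + (-3.1667)·(-3.1667) + (2.8333)·(2.8333) + (0.8333)·(0.8333)) / 5 = 36.8333/5 = 7.3667
  s[X,Y] = ((-0.1667)·(1.6667) + (-3.1667)·(-0.3333) + (2.8333)·(-1.3333) + (-3.1667)·(0.6667) + (2.8333)·(0.6667) + (0.8333)·(-1.3333)) / 5 = -4.3333/5 = -0.8667
  s[Y,Y] = ((1.6667)·(1.6667) + (-0.3333)·(-0.3333) + (-1.3333)·(-1.3333) + (0.6667)·(0.6667) + (0.6667)·(0.6667) + (-1.3333)·(-1.3333)) / 5 = 7.3333/5 = 1.4667
  Sample standard deviations s_i = √(s[i,i]):
  s(X) = √(7.3667) = 2.7142
  s(Y) = √(1.4667) = 1.2111

Step 3 — r_{ij} = s_{ij} / (s_i · s_j):
  r[X,X] = 1 (diagonal).
  r[X,Y] = -0.8667 / (2.7142 · 1.2111) = -0.8667 / 3.287 = -0.2637
  r[Y,Y] = 1 (diagonal).

R is symmetric with unit diagonal. Assembling:

R = [[1, -0.2637],
 [-0.2637, 1]]


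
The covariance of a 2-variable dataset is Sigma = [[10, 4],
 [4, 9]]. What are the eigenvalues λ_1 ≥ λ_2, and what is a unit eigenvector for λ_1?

Step 1 — characteristic polynomial of 2×2 Sigma:
  det(Sigma - λI) = λ² - trace · λ + det = 0.
  trace = 10 + 9 = 19, det = 10·9 - (4)² = 74.
Step 2 — discriminant:
  Δ = trace² - 4·det = 361 - 296 = 65.
Step 3 — eigenvalues:
  λ = (trace ± √Δ)/2 = (19 ± 8.0623)/2,
  λ_1 = 13.5311,  λ_2 = 5.4689.

Step 4 — unit eigenvector for λ_1: solve (Sigma - λ_1 I)v = 0. First row:
  (10 - 13.5311)·v_x + (4)·v_y = 0, i.e. (-3.5311)·v_x + (4)·v_y = 0,
  so v ∝ (b, λ_1 - a) = (4, 3.5311) = u.
  ||u|| = √((4)² + (3.5311)²) = √(28.4689) ≈ 5.3356,
  v_1 = u/||u|| ≈ (0.7497, 0.6618) (||v_1|| = 1).

λ_1 = 13.5311,  λ_2 = 5.4689;  v_1 ≈ (0.7497, 0.6618)


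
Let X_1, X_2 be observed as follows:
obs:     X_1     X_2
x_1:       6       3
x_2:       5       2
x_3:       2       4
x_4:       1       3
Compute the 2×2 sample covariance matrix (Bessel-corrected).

Step 1 — column means:
  mean(X_1) = (6 + 5 + 2 + 1) / 4 = 14/4 = 3.5
  mean(X_2) = (3 + 2 + 4 + 3) / 4 = 12/4 = 3

Step 2 — sample covariance S[i,j] = (1/(n-1)) · Σ_k (x_{k,i} - mean_i) · (x_{k,j} - mean_j), with n-1 = 3.
  S[X_1,X_1] = ((2.5)·(2.5) + (1.5)·(1.5) + (-1.5)·(-1.5) + (-2.5)·(-2.5)) / 3 = 17/3 = 5.6667
  S[X_1,X_2] = ((2.5)·(0) + (1.5)·(-1) + (-1.5)·(1) + (-2.5)·(0)) / 3 = -3/3 = -1
  S[X_2,X_2] = ((0)·(0) + (-1)·(-1) + (1)·(1) + (0)·(0)) / 3 = 2/3 = 0.6667

S is symmetric (S[j,i] = S[i,j]). Assembling:

S = [[5.6667, -1],
 [-1, 0.6667]]


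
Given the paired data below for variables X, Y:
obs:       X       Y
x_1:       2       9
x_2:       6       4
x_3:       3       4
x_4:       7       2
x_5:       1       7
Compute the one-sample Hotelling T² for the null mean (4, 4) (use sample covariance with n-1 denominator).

Step 1 — sample mean vector:
  mean(X) = (2 + 6 + 3 + 7 + 1) / 5 = 19/5 = 3.8
  mean(Y) = (9 + 4 + 4 + 2 + 7) / 5 = 26/5 = 5.2
  x̄ = (3.8, 5.2),  deviation x̄ - mu_0 = (3.8, 5.2) - (4, 4) = (-0.2, 1.2).

Step 2 — sample covariance matrix, S[i,j] = (1/(n-1)) · Σ_k (x_{k,i} - mean_i) · (x_{k,j} - mean_j), divisor n-1 = 4:
  S[X,X] = ((-1.8)·(-1.8) + (2.2)·(2.2) + (-0.8)·(-0.8) + (3.2)·(3.2) + (-2.8)·(-2.8)) / 4 = 26.8/4 = 6.7
  S[X,Y] = ((-1.8)·(3.8) + (2.2)·(-1.2) + (-0.8)·(-1.2) + (3.2)·(-3.2) + (-2.8)·(1.8)) / 4 = -23.8/4 = -5.95
  S[Y,Y] = ((3.8)·(3.8) + (-1.2)·(-1.2) + (-1.2)·(-1.2) + (-3.2)·(-3.2) + (1.8)·(1.8)) / 4 = 30.8/4 = 7.7
  S = [[6.7, -5.95],
 [-5.95, 7.7]].

Step 3 — invert S. det(S) = 6.7·7.7 - (-5.95)² = 16.1875.
  S^{-1} = (1/det) · [[d, -b], [-b, a]] = [[0.4757, 0.3676],
 [0.3676, 0.4139]].

Step 4 — quadratic form (x̄ - mu_0)^T · S^{-1} · (x̄ - mu_0):
  S^{-1} · (x̄ - mu_0) = (0.3459, 0.4232),
  (x̄ - mu_0)^T · [...] = (-0.2)·(0.3459) + (1.2)·(0.4232) = 0.4386.

Step 5 — scale by n: T² = 5 · 0.4386 = 2.1931.

T² ≈ 2.1931


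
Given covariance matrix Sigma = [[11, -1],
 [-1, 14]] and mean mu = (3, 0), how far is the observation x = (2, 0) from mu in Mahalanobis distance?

Step 1 — centre the observation: (x - mu) = (-1, 0).

Step 2 — invert Sigma. det(Sigma) = 11·14 - (-1)² = 153.
  Sigma^{-1} = (1/det) · [[d, -b], [-b, a]] = [[0.0915, 0.0065],
 [0.0065, 0.0719]].

Step 3 — form the quadratic (x - mu)^T · Sigma^{-1} · (x - mu):
  Sigma^{-1} · (x - mu) = (-0.0915, -0.0065).
  (x - mu)^T · [Sigma^{-1} · (x - mu)] = (-1)·(-0.0915) + (0)·(-0.0065) = 0.0915.

Step 4 — take square root: d = √(0.0915) ≈ 0.3025.

d(x, mu) = √(0.0915) ≈ 0.3025


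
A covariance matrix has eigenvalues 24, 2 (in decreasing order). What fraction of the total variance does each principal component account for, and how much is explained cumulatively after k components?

Step 1 — total variance = trace(Sigma) = Σ λ_i = 24 + 2 = 26.

Step 2 — fraction explained by component i = λ_i / Σ λ:
  PC1: 24/26 = 0.9231
  PC2: 2/26 = 0.0769

Step 3 — cumulative fraction after k components = (λ_1 + ... + λ_k) / Σ λ:
  k = 1: 24/26 = 0.9231
  k = 2: (24 + 2)/26 = 26/26 = 1

Summary (fraction, with percent):

explained: PC1 0.9231 (92.31%), PC2 0.0769 (7.69%);  cumulative: 0.9231, 1


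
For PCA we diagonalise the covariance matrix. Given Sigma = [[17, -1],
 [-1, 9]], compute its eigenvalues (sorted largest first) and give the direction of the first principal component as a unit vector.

Step 1 — characteristic polynomial of 2×2 Sigma:
  det(Sigma - λI) = λ² - trace · λ + det = 0.
  trace = 17 + 9 = 26, det = 17·9 - (-1)² = 152.
Step 2 — discriminant:
  Δ = trace² - 4·det = 676 - 608 = 68.
Step 3 — eigenvalues:
  λ = (trace ± √Δ)/2 = (26 ± 8.2462)/2,
  λ_1 = 17.1231,  λ_2 = 8.8769.

Step 4 — unit eigenvector for λ_1: solve (Sigma - λ_1 I)v = 0. First row:
  (17 - 17.1231)·v_x + (-1)·v_y = 0, i.e. (-0.1231)·v_x + (-1)·v_y = 0,
  so v ∝ (b, λ_1 - a) = (-1, 0.1231); multiply by -1 so the first entry is positive: u = (1, -0.1231).
  ||u|| = √((1)² + (-0.1231)²) = √(1.0152) ≈ 1.0075,
  v_1 = u/||u|| ≈ (0.9925, -0.1222) (||v_1|| = 1).

λ_1 = 17.1231,  λ_2 = 8.8769;  v_1 ≈ (0.9925, -0.1222)


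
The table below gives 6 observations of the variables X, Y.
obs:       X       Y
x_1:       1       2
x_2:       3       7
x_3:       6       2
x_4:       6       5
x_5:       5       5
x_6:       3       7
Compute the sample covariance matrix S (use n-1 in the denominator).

Step 1 — column means:
  mean(X) = (1 + 3 + 6 + 6 + 5 + 3) / 6 = 24/6 = 4
  mean(Y) = (2 + 7 + 2 + 5 + 5 + 7) / 6 = 28/6 = 4.6667

Step 2 — sample covariance S[i,j] = (1/(n-1)) · Σ_k (x_{k,i} - mean_i) · (x_{k,j} - mean_j), with n-1 = 5.
  S[X,X] = ((-3)·(-3) + (-1)·(-1) + (2)·(2) + (2)·(2) + (1)·(1) + (-1)·(-1)) / 5 = 20/5 = 4
  S[X,Y] = ((-3)·(-2.6667) + (-1)·(2.3333) + (2)·(-2.6667) + (2)·(0.3333) + (1)·(0.3333) + (-1)·(2.3333)) / 5 = -1/5 = -0.2
  S[Y,Y] = ((-2.6667)·(-2.6667) + (2.3333)·(2.3333) + (-2.6667)·(-2.6667) + (0.3333)·(0.3333) + (0.3333)·(0.3333) + (2.3333)·(2.3333)) / 5 = 25.3333/5 = 5.0667

S is symmetric (S[j,i] = S[i,j]). Assembling:

S = [[4, -0.2],
 [-0.2, 5.0667]]


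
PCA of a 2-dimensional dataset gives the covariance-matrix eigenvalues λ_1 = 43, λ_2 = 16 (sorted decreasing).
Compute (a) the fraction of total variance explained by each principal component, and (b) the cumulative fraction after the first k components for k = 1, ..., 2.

Step 1 — total variance = trace(Sigma) = Σ λ_i = 43 + 16 = 59.

Step 2 — fraction explained by component i = λ_i / Σ λ:
  PC1: 43/59 = 0.7288
  PC2: 16/59 = 0.2712

Step 3 — cumulative fraction after k components = (λ_1 + ... + λ_k) / Σ λ:
  k = 1: 43/59 = 0.7288
  k = 2: (43 + 16)/59 = 59/59 = 1

Summary (fraction, with percent):

explained: PC1 0.7288 (72.88%), PC2 0.2712 (27.12%);  cumulative: 0.7288, 1


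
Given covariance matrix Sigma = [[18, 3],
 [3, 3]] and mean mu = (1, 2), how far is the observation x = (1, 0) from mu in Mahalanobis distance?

Step 1 — centre the observation: (x - mu) = (0, -2).

Step 2 — invert Sigma. det(Sigma) = 18·3 - (3)² = 45.
  Sigma^{-1} = (1/det) · [[d, -b], [-b, a]] = [[0.0667, -0.0667],
 [-0.0667, 0.4]].

Step 3 — form the quadratic (x - mu)^T · Sigma^{-1} · (x - mu):
  Sigma^{-1} · (x - mu) = (0.1333, -0.8).
  (x - mu)^T · [Sigma^{-1} · (x - mu)] = (0)·(0.1333) + (-2)·(-0.8) = 1.6.

Step 4 — take square root: d = √(1.6) ≈ 1.2649.

d(x, mu) = √(1.6) ≈ 1.2649


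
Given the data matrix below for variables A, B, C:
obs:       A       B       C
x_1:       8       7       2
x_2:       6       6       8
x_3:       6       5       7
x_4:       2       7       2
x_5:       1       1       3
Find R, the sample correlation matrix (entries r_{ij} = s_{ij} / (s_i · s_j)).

Step 1 — column means:
  mean(A) = (8 + 6 + 6 + 2 + 1) / 5 = 23/5 = 4.6
  mean(B) = (7 + 6 + 5 + 7 + 1) / 5 = 26/5 = 5.2
  mean(C) = (2 + 8 + 7 + 2 + 3) / 5 = 22/5 = 4.4

Step 2 — sample variances and covariances s[i,j] = (1/(n-1)) · Σ_k (x_{k,i} - mean_i) · (x_{k,j} - mean_j), with n-1 = 4:
  s[A,A] = ((3.4)·(3.4) + (1.4)·(1.4) + (1.4)·(1.4) + (-2.6)·(-2.6) + (-3.6)·(-3.6)) / 4 = 35.2/4 = 8.8
  s[A,B] = ((3.4)·(1.8) + (1.4)·(0.8) + (1.4)·(-0.2) + (-2.6)·(1.8) + (-3.6)·(-4.2)) / 4 = 17.4/4 = 4.35
  s[A,C] = ((3.4)·(-2.4) + (1.4)·(3.6) + (1.4)·(2.6) + (-2.6)·(-2.4) + (-3.6)·(-1.4)) / 4 = 11.8/4 = 2.95
  s[B,B] = ((1.8)·(1.8) + (0.8)·(0.8) + (-0.2)·(-0.2) + (1.8)·(1.8) + (-4.2)·(-4.2)) / 4 = 24.8/4 = 6.2
  s[B,C] = ((1.8)·(-2.4) + (0.8)·(3.6) + (-0.2)·(2.6) + (1.8)·(-2.4) + (-4.2)·(-1.4)) / 4 = -0.4/4 = -0.1
  s[C,C] = ((-2.4)·(-2.4) + (3.6)·(3.6) + (2.6)·(2.6) + (-2.4)·(-2.4) + (-1.4)·(-1.4)) / 4 = 33.2/4 = 8.3
  Sample standard deviations s_i = √(s[i,i]):
  s(A) = √(8.8) = 2.9665
  s(B) = √(6.2) = 2.49
  s(C) = √(8.3) = 2.881

Step 3 — r_{ij} = s_{ij} / (s_i · s_j):
  r[A,A] = 1 (diagonal).
  r[A,B] = 4.35 / (2.9665 · 2.49) = 4.35 / 7.3865 = 0.5889
  r[A,C] = 2.95 / (2.9665 · 2.881) = 2.95 / 8.5463 = 0.3452
  r[B,B] = 1 (diagonal).
  r[B,C] = -0.1 / (2.49 · 2.881) = -0.1 / 7.1736 = -0.0139
  r[C,C] = 1 (diagonal).

R is symmetric with unit diagonal. Assembling:

R = [[1, 0.5889, 0.3452],
 [0.5889, 1, -0.0139],
 [0.3452, -0.0139, 1]]


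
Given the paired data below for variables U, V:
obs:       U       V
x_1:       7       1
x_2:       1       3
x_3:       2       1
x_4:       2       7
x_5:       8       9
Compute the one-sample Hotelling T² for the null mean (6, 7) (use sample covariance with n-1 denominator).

Step 1 — sample mean vector:
  mean(U) = (7 + 1 + 2 + 2 + 8) / 5 = 20/5 = 4
  mean(V) = (1 + 3 + 1 + 7 + 9) / 5 = 21/5 = 4.2
  x̄ = (4, 4.2),  deviation x̄ - mu_0 = (4, 4.2) - (6, 7) = (-2, -2.8).

Step 2 — sample covariance matrix, S[i,j] = (1/(n-1)) · Σ_k (x_{k,i} - mean_i) · (x_{k,j} - mean_j), divisor n-1 = 4:
  S[U,U] = ((3)·(3) + (-3)·(-3) + (-2)·(-2) + (-2)·(-2) + (4)·(4)) / 4 = 42/4 = 10.5
  S[U,V] = ((3)·(-3.2) + (-3)·(-1.2) + (-2)·(-3.2) + (-2)·(2.8) + (4)·(4.8)) / 4 = 14/4 = 3.5
  S[V,V] = ((-3.2)·(-3.2) + (-1.2)·(-1.2) + (-3.2)·(-3.2) + (2.8)·(2.8) + (4.8)·(4.8)) / 4 = 52.8/4 = 13.2
  S = [[10.5, 3.5],
 [3.5, 13.2]].

Step 3 — invert S. det(S) = 10.5·13.2 - (3.5)² = 126.35.
  S^{-1} = (1/det) · [[d, -b], [-b, a]] = [[0.1045, -0.0277],
 [-0.0277, 0.0831]].

Step 4 — quadratic form (x̄ - mu_0)^T · S^{-1} · (x̄ - mu_0):
  S^{-1} · (x̄ - mu_0) = (-0.1314, -0.1773),
  (x̄ - mu_0)^T · [...] = (-2)·(-0.1314) + (-2.8)·(-0.1773) = 0.7592.

Step 5 — scale by n: T² = 5 · 0.7592 = 3.7958.

T² ≈ 3.7958


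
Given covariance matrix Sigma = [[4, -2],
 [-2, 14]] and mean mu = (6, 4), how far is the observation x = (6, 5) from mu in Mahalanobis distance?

Step 1 — centre the observation: (x - mu) = (0, 1).

Step 2 — invert Sigma. det(Sigma) = 4·14 - (-2)² = 52.
  Sigma^{-1} = (1/det) · [[d, -b], [-b, a]] = [[0.2692, 0.0385],
 [0.0385, 0.0769]].

Step 3 — form the quadratic (x - mu)^T · Sigma^{-1} · (x - mu):
  Sigma^{-1} · (x - mu) = (0.0385, 0.0769).
  (x - mu)^T · [Sigma^{-1} · (x - mu)] = (0)·(0.0385) + (1)·(0.0769) = 0.0769.

Step 4 — take square root: d = √(0.0769) ≈ 0.2774.

d(x, mu) = √(0.0769) ≈ 0.2774


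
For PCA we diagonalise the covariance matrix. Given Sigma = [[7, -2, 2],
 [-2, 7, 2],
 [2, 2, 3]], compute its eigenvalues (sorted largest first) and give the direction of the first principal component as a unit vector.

Step 1 — characteristic polynomial p(λ) = det(λI - Sigma) = λ³ - tr·λ² + c_1·λ - det, where tr = trace, c_1 = sum of the principal 2×2 minors, det = det(Sigma):
  tr = 7 + 7 + 3 = 17,
  c_1 = (7·7 - (-2)²) + (7·3 - (2)²) + (7·3 - (2)²) = 45 + 17 + 17 = 79,
  det = 7·(7·3 - (2)²) - (-2)·((-2)·3 - (2)·(2)) + (2)·((-2)·(2) - 7·(2)) = 7·(17) - (-2)·(-10) + (2)·(-18) = 63.
  So p(λ) = λ³ - 17λ² + 79λ - 63.
Step 2 — look for an integer root (rational root theorem: any rational root is an integer divisor of 63). Testing λ = 1:
  p(1) = 1 - 17 + 79 - 63 = 0  ✓
  Dividing out (λ - 1): p(λ) = (λ - 1)(λ² - 16λ + 63).
Step 3 — remaining eigenvalues from the quadratic λ² - 16λ + 63 = 0:
  Δ = 16² - 4·63 = 256 - 252 = 4,  λ = (16 ± √4)/2 = (16 ± 2)/2 = 9 or 7.
  Sorted: λ_1 = 9,  λ_2 = 7,  λ_3 = 1  (check: sum = 17 = tr ✓).

Step 4 — unit eigenvector for λ_1 = 9: v spans the null space of (Sigma - λ_1 I), whose rows are
  r_1 = (-2, -2, 2),  r_2 = (-2, -2, 2),  r_3 = (2, 2, -6).
  v is orthogonal to every row, so take v ∝ r_1 × r_3 = ((-2)·(-6) - (2)·(2), (2)·(2) - (-2)·(-6), (-2)·(2) - (-2)·(2)) = (8, -8, 0).
  Rescale (divide by 8): u = (1, -1, 0).
  ||u|| = √((1)² + (-1)² + (0)²) = √(2) ≈ 1.4142,  v_1 = u/||u|| ≈ (0.7071, -0.7071, 0) (||v_1|| = 1).

λ_1 = 9,  λ_2 = 7,  λ_3 = 1;  v_1 ≈ (0.7071, -0.7071, 0)


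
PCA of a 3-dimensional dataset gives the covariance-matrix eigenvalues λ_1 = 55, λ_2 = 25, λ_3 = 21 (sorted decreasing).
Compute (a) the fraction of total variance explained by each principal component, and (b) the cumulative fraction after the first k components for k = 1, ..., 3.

Step 1 — total variance = trace(Sigma) = Σ λ_i = 55 + 25 + 21 = 101.

Step 2 — fraction explained by component i = λ_i / Σ λ:
  PC1: 55/101 = 0.5446
  PC2: 25/101 = 0.2475
  PC3: 21/101 = 0.2079

Step 3 — cumulative fraction after k components = (λ_1 + ... + λ_k) / Σ λ:
  k = 1: 55/101 = 0.5446
  k = 2: (55 + 25)/101 = 80/101 = 0.7921
  k = 3: (55 + 25 + 21)/101 = 101/101 = 1

Summary (fraction, with percent):

explained: PC1 0.5446 (54.46%), PC2 0.2475 (24.75%), PC3 0.2079 (20.79%);  cumulative: 0.5446, 0.7921, 1


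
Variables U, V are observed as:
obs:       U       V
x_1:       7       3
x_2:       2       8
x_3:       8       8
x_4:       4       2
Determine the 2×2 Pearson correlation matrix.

Step 1 — column means:
  mean(U) = (7 + 2 + 8 + 4) / 4 = 21/4 = 5.25
  mean(V) = (3 + 8 + 8 + 2) / 4 = 21/4 = 5.25

Step 2 — sample variances and covariances s[i,j] = (1/(n-1)) · Σ_k (x_{k,i} - mean_i) · (x_{k,j} - mean_j), with n-1 = 3:
  s[U,U] = ((1.75)·(1.75) + (-3.25)·(-3.25) + (2.75)·(2.75) + (-1.25)·(-1.25)) / 3 = 22.75/3 = 7.5833
  s[U,V] = ((1.75)·(-2.25) + (-3.25)·(2.75) + (2.75)·(2.75) + (-1.25)·(-3.25)) / 3 = -1.25/3 = -0.4167
  s[V,V] = ((-2.25)·(-2.25) + (2.75)·(2.75) + (2.75)·(2.75) + (-3.25)·(-3.25)) / 3 = 30.75/3 = 10.25
  Sample standard deviations s_i = √(s[i,i]):
  s(U) = √(7.5833) = 2.7538
  s(V) = √(10.25) = 3.2016

Step 3 — r_{ij} = s_{ij} / (s_i · s_j):
  r[U,U] = 1 (diagonal).
  r[U,V] = -0.4167 / (2.7538 · 3.2016) = -0.4167 / 8.8164 = -0.0473
  r[V,V] = 1 (diagonal).

R is symmetric with unit diagonal. Assembling:

R = [[1, -0.0473],
 [-0.0473, 1]]


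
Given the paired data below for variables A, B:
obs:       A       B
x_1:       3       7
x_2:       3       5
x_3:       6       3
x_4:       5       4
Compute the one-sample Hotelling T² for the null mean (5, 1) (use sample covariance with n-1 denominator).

Step 1 — sample mean vector:
  mean(A) = (3 + 3 + 6 + 5) / 4 = 17/4 = 4.25
  mean(B) = (7 + 5 + 3 + 4) / 4 = 19/4 = 4.75
  x̄ = (4.25, 4.75),  deviation x̄ - mu_0 = (4.25, 4.75) - (5, 1) = (-0.75, 3.75).

Step 2 — sample covariance matrix, S[i,j] = (1/(n-1)) · Σ_k (x_{k,i} - mean_i) · (x_{k,j} - mean_j), divisor n-1 = 3:
  S[A,A] = ((-1.25)·(-1.25) + (-1.25)·(-1.25) + (1.75)·(1.75) + (0.75)·(0.75)) / 3 = 6.75/3 = 2.25
  S[A,B] = ((-1.25)·(2.25) + (-1.25)·(0.25) + (1.75)·(-1.75) + (0.75)·(-0.75)) / 3 = -6.75/3 = -2.25
  S[B,B] = ((2.25)·(2.25) + (0.25)·(0.25) + (-1.75)·(-1.75) + (-0.75)·(-0.75)) / 3 = 8.75/3 = 2.9167
  S = [[2.25, -2.25],
 [-2.25, 2.9167]].

Step 3 — invert S. det(S) = 2.25·2.9167 - (-2.25)² = 1.5.
  S^{-1} = (1/det) · [[d, -b], [-b, a]] = [[1.9444, 1.5],
 [1.5, 1.5]].

Step 4 — quadratic form (x̄ - mu_0)^T · S^{-1} · (x̄ - mu_0):
  S^{-1} · (x̄ - mu_0) = (4.1667, 4.5),
  (x̄ - mu_0)^T · [...] = (-0.75)·(4.1667) + (3.75)·(4.5) = 13.75.

Step 5 — scale by n: T² = 4 · 13.75 = 55.

T² ≈ 55


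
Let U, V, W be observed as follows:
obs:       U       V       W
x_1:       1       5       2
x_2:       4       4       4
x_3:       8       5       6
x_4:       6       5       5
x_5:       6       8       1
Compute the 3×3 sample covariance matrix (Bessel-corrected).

Step 1 — column means:
  mean(U) = (1 + 4 + 8 + 6 + 6) / 5 = 25/5 = 5
  mean(V) = (5 + 4 + 5 + 5 + 8) / 5 = 27/5 = 5.4
  mean(W) = (2 + 4 + 6 + 5 + 1) / 5 = 18/5 = 3.6

Step 2 — sample covariance S[i,j] = (1/(n-1)) · Σ_k (x_{k,i} - mean_i) · (x_{k,j} - mean_j), with n-1 = 4.
  S[U,U] = ((-4)·(-4) + (-1)·(-1) + (3)·(3) + (1)·(1) + (1)·(1)) / 4 = 28/4 = 7
  S[U,V] = ((-4)·(-0.4) + (-1)·(-1.4) + (3)·(-0.4) + (1)·(-0.4) + (1)·(2.6)) / 4 = 4/4 = 1
  S[U,W] = ((-4)·(-1.6) + (-1)·(0.4) + (3)·(2.4) + (1)·(1.4) + (1)·(-2.6)) / 4 = 12/4 = 3
  S[V,V] = ((-0.4)·(-0.4) + (-1.4)·(-1.4) + (-0.4)·(-0.4) + (-0.4)·(-0.4) + (2.6)·(2.6)) / 4 = 9.2/4 = 2.3
  S[V,W] = ((-0.4)·(-1.6) + (-1.4)·(0.4) + (-0.4)·(2.4) + (-0.4)·(1.4) + (2.6)·(-2.6)) / 4 = -8.2/4 = -2.05
  S[W,W] = ((-1.6)·(-1.6) + (0.4)·(0.4) + (2.4)·(2.4) + (1.4)·(1.4) + (-2.6)·(-2.6)) / 4 = 17.2/4 = 4.3

S is symmetric (S[j,i] = S[i,j]). Assembling:

S = [[7, 1, 3],
 [1, 2.3, -2.05],
 [3, -2.05, 4.3]]


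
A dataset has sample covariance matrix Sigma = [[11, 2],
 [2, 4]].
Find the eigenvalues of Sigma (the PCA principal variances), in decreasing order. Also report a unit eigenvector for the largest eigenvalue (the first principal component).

Step 1 — characteristic polynomial of 2×2 Sigma:
  det(Sigma - λI) = λ² - trace · λ + det = 0.
  trace = 11 + 4 = 15, det = 11·4 - (2)² = 40.
Step 2 — discriminant:
  Δ = trace² - 4·det = 225 - 160 = 65.
Step 3 — eigenvalues:
  λ = (trace ± √Δ)/2 = (15 ± 8.0623)/2,
  λ_1 = 11.5311,  λ_2 = 3.4689.

Step 4 — unit eigenvector for λ_1: solve (Sigma - λ_1 I)v = 0. First row:
  (11 - 11.5311)·v_x + (2)·v_y = 0, i.e. (-0.5311)·v_x + (2)·v_y = 0,
  so v ∝ (b, λ_1 - a) = (2, 0.5311) = u.
  ||u|| = √((2)² + (0.5311)²) = √(4.2821) ≈ 2.0693,
  v_1 = u/||u|| ≈ (0.9665, 0.2567) (||v_1|| = 1).

λ_1 = 11.5311,  λ_2 = 3.4689;  v_1 ≈ (0.9665, 0.2567)
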